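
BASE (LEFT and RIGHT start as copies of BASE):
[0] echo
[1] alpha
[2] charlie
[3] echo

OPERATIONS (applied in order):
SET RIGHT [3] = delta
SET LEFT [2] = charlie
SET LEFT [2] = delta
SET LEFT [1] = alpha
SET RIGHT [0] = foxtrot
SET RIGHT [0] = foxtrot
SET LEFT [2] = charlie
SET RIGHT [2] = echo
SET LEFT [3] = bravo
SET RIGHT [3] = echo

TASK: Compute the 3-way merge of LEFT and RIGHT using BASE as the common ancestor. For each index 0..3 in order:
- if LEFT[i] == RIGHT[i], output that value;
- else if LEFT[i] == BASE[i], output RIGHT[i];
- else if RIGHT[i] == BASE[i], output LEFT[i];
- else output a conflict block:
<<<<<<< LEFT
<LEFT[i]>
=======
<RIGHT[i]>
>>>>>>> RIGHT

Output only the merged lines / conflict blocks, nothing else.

Final LEFT:  [echo, alpha, charlie, bravo]
Final RIGHT: [foxtrot, alpha, echo, echo]
i=0: L=echo=BASE, R=foxtrot -> take RIGHT -> foxtrot
i=1: L=alpha R=alpha -> agree -> alpha
i=2: L=charlie=BASE, R=echo -> take RIGHT -> echo
i=3: L=bravo, R=echo=BASE -> take LEFT -> bravo

Answer: foxtrot
alpha
echo
bravo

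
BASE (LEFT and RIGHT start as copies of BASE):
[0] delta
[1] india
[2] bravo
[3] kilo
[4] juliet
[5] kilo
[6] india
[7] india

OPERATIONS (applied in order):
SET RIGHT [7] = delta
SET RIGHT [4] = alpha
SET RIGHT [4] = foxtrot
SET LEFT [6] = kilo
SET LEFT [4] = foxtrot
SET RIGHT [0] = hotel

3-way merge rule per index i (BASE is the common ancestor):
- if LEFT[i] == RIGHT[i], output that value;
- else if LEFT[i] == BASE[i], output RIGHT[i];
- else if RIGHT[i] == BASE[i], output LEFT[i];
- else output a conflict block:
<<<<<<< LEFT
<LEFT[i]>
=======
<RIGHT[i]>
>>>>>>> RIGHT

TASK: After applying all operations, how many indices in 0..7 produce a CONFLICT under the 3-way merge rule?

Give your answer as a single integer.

Answer: 0

Derivation:
Final LEFT:  [delta, india, bravo, kilo, foxtrot, kilo, kilo, india]
Final RIGHT: [hotel, india, bravo, kilo, foxtrot, kilo, india, delta]
i=0: L=delta=BASE, R=hotel -> take RIGHT -> hotel
i=1: L=india R=india -> agree -> india
i=2: L=bravo R=bravo -> agree -> bravo
i=3: L=kilo R=kilo -> agree -> kilo
i=4: L=foxtrot R=foxtrot -> agree -> foxtrot
i=5: L=kilo R=kilo -> agree -> kilo
i=6: L=kilo, R=india=BASE -> take LEFT -> kilo
i=7: L=india=BASE, R=delta -> take RIGHT -> delta
Conflict count: 0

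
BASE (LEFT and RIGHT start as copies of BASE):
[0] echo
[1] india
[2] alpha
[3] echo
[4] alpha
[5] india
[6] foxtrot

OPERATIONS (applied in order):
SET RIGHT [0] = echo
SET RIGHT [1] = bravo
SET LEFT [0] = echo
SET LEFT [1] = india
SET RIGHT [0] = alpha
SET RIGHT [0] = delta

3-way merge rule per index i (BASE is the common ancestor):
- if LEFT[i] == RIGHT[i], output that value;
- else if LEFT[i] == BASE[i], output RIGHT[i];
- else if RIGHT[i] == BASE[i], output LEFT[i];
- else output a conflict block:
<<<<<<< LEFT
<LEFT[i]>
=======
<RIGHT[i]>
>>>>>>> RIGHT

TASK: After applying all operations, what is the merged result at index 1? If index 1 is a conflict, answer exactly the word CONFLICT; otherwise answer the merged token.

Final LEFT:  [echo, india, alpha, echo, alpha, india, foxtrot]
Final RIGHT: [delta, bravo, alpha, echo, alpha, india, foxtrot]
i=0: L=echo=BASE, R=delta -> take RIGHT -> delta
i=1: L=india=BASE, R=bravo -> take RIGHT -> bravo
i=2: L=alpha R=alpha -> agree -> alpha
i=3: L=echo R=echo -> agree -> echo
i=4: L=alpha R=alpha -> agree -> alpha
i=5: L=india R=india -> agree -> india
i=6: L=foxtrot R=foxtrot -> agree -> foxtrot
Index 1 -> bravo

Answer: bravo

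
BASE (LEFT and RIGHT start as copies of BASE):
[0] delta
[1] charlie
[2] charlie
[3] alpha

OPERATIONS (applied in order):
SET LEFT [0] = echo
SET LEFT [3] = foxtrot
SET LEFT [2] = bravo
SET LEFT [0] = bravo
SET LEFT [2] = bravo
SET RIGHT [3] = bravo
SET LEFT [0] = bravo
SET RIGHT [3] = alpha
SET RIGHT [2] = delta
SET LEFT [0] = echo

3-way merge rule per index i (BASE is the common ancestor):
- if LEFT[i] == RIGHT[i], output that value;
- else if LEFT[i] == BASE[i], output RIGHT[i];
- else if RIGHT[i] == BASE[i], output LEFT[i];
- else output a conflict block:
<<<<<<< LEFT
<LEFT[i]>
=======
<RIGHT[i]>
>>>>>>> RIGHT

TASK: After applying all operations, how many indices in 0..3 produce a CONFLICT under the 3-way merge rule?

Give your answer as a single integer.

Final LEFT:  [echo, charlie, bravo, foxtrot]
Final RIGHT: [delta, charlie, delta, alpha]
i=0: L=echo, R=delta=BASE -> take LEFT -> echo
i=1: L=charlie R=charlie -> agree -> charlie
i=2: BASE=charlie L=bravo R=delta all differ -> CONFLICT
i=3: L=foxtrot, R=alpha=BASE -> take LEFT -> foxtrot
Conflict count: 1

Answer: 1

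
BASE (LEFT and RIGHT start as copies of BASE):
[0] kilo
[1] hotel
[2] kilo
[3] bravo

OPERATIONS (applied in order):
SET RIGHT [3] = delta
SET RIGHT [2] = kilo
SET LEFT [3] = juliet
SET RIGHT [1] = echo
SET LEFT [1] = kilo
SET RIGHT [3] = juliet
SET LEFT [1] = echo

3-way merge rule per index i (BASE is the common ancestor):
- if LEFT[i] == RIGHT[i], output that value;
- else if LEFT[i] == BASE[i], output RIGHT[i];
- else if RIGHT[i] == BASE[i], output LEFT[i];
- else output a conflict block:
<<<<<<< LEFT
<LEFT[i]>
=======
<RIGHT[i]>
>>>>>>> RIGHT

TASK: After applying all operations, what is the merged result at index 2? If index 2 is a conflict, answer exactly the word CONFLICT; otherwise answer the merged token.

Answer: kilo

Derivation:
Final LEFT:  [kilo, echo, kilo, juliet]
Final RIGHT: [kilo, echo, kilo, juliet]
i=0: L=kilo R=kilo -> agree -> kilo
i=1: L=echo R=echo -> agree -> echo
i=2: L=kilo R=kilo -> agree -> kilo
i=3: L=juliet R=juliet -> agree -> juliet
Index 2 -> kilo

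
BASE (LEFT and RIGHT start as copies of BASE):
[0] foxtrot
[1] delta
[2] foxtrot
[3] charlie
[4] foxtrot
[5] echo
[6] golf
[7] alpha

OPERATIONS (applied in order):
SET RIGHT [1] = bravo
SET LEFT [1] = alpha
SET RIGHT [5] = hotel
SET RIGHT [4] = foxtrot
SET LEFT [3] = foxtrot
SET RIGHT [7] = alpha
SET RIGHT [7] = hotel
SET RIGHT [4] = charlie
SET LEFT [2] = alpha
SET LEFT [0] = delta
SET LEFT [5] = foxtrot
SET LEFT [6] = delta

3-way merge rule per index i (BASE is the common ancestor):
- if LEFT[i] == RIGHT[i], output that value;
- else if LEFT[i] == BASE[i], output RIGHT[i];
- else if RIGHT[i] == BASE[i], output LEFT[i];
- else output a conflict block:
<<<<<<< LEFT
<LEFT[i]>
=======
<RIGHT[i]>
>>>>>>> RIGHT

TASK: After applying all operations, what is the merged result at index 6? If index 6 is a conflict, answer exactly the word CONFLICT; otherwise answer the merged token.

Answer: delta

Derivation:
Final LEFT:  [delta, alpha, alpha, foxtrot, foxtrot, foxtrot, delta, alpha]
Final RIGHT: [foxtrot, bravo, foxtrot, charlie, charlie, hotel, golf, hotel]
i=0: L=delta, R=foxtrot=BASE -> take LEFT -> delta
i=1: BASE=delta L=alpha R=bravo all differ -> CONFLICT
i=2: L=alpha, R=foxtrot=BASE -> take LEFT -> alpha
i=3: L=foxtrot, R=charlie=BASE -> take LEFT -> foxtrot
i=4: L=foxtrot=BASE, R=charlie -> take RIGHT -> charlie
i=5: BASE=echo L=foxtrot R=hotel all differ -> CONFLICT
i=6: L=delta, R=golf=BASE -> take LEFT -> delta
i=7: L=alpha=BASE, R=hotel -> take RIGHT -> hotel
Index 6 -> delta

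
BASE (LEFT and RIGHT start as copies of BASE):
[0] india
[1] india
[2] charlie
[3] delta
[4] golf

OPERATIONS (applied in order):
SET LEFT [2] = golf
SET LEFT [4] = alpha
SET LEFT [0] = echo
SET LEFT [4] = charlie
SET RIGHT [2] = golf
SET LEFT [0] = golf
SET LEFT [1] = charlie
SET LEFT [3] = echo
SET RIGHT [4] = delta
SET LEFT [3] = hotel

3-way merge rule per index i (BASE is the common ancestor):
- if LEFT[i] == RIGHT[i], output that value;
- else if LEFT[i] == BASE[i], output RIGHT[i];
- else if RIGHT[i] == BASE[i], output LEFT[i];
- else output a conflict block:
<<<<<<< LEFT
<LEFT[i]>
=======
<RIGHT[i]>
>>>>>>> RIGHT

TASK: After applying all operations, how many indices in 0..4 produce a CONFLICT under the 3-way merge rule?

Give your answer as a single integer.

Answer: 1

Derivation:
Final LEFT:  [golf, charlie, golf, hotel, charlie]
Final RIGHT: [india, india, golf, delta, delta]
i=0: L=golf, R=india=BASE -> take LEFT -> golf
i=1: L=charlie, R=india=BASE -> take LEFT -> charlie
i=2: L=golf R=golf -> agree -> golf
i=3: L=hotel, R=delta=BASE -> take LEFT -> hotel
i=4: BASE=golf L=charlie R=delta all differ -> CONFLICT
Conflict count: 1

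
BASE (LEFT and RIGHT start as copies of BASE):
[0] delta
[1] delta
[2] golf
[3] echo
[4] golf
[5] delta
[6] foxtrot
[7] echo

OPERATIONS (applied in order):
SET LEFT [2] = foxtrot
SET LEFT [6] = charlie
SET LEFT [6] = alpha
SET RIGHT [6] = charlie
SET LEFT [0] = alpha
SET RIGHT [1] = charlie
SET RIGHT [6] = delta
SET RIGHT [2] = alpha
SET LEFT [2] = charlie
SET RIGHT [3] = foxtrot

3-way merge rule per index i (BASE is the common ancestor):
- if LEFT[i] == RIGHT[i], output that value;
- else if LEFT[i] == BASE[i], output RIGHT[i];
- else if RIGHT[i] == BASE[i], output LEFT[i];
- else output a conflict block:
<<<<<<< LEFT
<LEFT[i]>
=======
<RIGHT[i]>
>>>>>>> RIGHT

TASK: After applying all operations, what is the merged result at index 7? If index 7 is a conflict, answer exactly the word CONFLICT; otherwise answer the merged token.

Answer: echo

Derivation:
Final LEFT:  [alpha, delta, charlie, echo, golf, delta, alpha, echo]
Final RIGHT: [delta, charlie, alpha, foxtrot, golf, delta, delta, echo]
i=0: L=alpha, R=delta=BASE -> take LEFT -> alpha
i=1: L=delta=BASE, R=charlie -> take RIGHT -> charlie
i=2: BASE=golf L=charlie R=alpha all differ -> CONFLICT
i=3: L=echo=BASE, R=foxtrot -> take RIGHT -> foxtrot
i=4: L=golf R=golf -> agree -> golf
i=5: L=delta R=delta -> agree -> delta
i=6: BASE=foxtrot L=alpha R=delta all differ -> CONFLICT
i=7: L=echo R=echo -> agree -> echo
Index 7 -> echo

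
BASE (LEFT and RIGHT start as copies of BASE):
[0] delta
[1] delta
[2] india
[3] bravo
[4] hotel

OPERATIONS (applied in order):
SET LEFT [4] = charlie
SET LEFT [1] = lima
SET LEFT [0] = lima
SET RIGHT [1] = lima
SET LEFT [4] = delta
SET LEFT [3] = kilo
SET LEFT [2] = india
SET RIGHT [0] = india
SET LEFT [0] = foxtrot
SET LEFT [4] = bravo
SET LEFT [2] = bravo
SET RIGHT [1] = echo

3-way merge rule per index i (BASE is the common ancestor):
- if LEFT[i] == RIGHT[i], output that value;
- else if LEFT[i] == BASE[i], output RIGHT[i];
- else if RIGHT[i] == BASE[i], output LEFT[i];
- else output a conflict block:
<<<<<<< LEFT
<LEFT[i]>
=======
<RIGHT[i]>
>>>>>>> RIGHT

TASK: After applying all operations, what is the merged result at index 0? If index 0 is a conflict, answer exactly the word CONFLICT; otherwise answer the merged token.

Final LEFT:  [foxtrot, lima, bravo, kilo, bravo]
Final RIGHT: [india, echo, india, bravo, hotel]
i=0: BASE=delta L=foxtrot R=india all differ -> CONFLICT
i=1: BASE=delta L=lima R=echo all differ -> CONFLICT
i=2: L=bravo, R=india=BASE -> take LEFT -> bravo
i=3: L=kilo, R=bravo=BASE -> take LEFT -> kilo
i=4: L=bravo, R=hotel=BASE -> take LEFT -> bravo
Index 0 -> CONFLICT

Answer: CONFLICT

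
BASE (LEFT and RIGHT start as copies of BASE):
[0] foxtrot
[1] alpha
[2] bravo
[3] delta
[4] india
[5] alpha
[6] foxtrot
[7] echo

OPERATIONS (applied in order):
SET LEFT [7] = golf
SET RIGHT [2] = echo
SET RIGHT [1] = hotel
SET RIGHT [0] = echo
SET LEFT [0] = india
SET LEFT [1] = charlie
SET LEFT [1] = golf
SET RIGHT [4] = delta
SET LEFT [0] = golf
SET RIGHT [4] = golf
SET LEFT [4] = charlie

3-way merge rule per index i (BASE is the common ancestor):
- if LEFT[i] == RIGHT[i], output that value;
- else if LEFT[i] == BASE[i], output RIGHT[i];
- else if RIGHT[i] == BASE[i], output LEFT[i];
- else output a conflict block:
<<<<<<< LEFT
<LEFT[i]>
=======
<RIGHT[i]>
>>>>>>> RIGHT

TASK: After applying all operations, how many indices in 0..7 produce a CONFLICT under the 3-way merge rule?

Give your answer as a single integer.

Answer: 3

Derivation:
Final LEFT:  [golf, golf, bravo, delta, charlie, alpha, foxtrot, golf]
Final RIGHT: [echo, hotel, echo, delta, golf, alpha, foxtrot, echo]
i=0: BASE=foxtrot L=golf R=echo all differ -> CONFLICT
i=1: BASE=alpha L=golf R=hotel all differ -> CONFLICT
i=2: L=bravo=BASE, R=echo -> take RIGHT -> echo
i=3: L=delta R=delta -> agree -> delta
i=4: BASE=india L=charlie R=golf all differ -> CONFLICT
i=5: L=alpha R=alpha -> agree -> alpha
i=6: L=foxtrot R=foxtrot -> agree -> foxtrot
i=7: L=golf, R=echo=BASE -> take LEFT -> golf
Conflict count: 3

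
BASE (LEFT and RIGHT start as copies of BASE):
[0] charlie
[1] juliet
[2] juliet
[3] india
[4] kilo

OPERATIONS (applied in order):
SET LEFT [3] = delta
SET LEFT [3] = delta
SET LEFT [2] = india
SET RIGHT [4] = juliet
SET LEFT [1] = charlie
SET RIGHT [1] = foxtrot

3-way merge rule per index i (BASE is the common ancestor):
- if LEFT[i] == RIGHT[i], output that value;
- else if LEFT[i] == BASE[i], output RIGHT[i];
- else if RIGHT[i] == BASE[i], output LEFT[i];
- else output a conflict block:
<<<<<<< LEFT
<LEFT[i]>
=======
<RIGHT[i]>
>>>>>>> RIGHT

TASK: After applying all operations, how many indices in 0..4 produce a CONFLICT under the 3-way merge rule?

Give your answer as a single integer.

Answer: 1

Derivation:
Final LEFT:  [charlie, charlie, india, delta, kilo]
Final RIGHT: [charlie, foxtrot, juliet, india, juliet]
i=0: L=charlie R=charlie -> agree -> charlie
i=1: BASE=juliet L=charlie R=foxtrot all differ -> CONFLICT
i=2: L=india, R=juliet=BASE -> take LEFT -> india
i=3: L=delta, R=india=BASE -> take LEFT -> delta
i=4: L=kilo=BASE, R=juliet -> take RIGHT -> juliet
Conflict count: 1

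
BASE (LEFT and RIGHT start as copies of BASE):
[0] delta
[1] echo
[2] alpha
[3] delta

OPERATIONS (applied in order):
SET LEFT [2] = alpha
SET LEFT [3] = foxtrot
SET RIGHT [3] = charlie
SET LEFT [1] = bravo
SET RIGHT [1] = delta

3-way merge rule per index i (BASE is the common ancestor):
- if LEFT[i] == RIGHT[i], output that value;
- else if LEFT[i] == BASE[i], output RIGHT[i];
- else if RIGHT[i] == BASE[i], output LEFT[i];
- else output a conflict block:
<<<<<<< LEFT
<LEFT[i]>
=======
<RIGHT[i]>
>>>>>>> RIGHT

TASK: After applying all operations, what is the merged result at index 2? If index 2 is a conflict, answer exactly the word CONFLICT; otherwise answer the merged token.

Answer: alpha

Derivation:
Final LEFT:  [delta, bravo, alpha, foxtrot]
Final RIGHT: [delta, delta, alpha, charlie]
i=0: L=delta R=delta -> agree -> delta
i=1: BASE=echo L=bravo R=delta all differ -> CONFLICT
i=2: L=alpha R=alpha -> agree -> alpha
i=3: BASE=delta L=foxtrot R=charlie all differ -> CONFLICT
Index 2 -> alpha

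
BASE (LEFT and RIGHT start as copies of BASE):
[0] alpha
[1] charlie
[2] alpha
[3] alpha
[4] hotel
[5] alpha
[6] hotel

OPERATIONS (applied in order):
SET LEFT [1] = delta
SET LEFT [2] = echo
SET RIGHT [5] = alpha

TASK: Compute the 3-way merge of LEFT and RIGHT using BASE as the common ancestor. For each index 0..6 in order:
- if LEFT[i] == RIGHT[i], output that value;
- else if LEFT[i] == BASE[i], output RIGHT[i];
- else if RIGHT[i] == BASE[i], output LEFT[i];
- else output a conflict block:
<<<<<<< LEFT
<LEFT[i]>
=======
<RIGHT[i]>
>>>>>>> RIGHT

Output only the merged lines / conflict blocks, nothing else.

Final LEFT:  [alpha, delta, echo, alpha, hotel, alpha, hotel]
Final RIGHT: [alpha, charlie, alpha, alpha, hotel, alpha, hotel]
i=0: L=alpha R=alpha -> agree -> alpha
i=1: L=delta, R=charlie=BASE -> take LEFT -> delta
i=2: L=echo, R=alpha=BASE -> take LEFT -> echo
i=3: L=alpha R=alpha -> agree -> alpha
i=4: L=hotel R=hotel -> agree -> hotel
i=5: L=alpha R=alpha -> agree -> alpha
i=6: L=hotel R=hotel -> agree -> hotel

Answer: alpha
delta
echo
alpha
hotel
alpha
hotel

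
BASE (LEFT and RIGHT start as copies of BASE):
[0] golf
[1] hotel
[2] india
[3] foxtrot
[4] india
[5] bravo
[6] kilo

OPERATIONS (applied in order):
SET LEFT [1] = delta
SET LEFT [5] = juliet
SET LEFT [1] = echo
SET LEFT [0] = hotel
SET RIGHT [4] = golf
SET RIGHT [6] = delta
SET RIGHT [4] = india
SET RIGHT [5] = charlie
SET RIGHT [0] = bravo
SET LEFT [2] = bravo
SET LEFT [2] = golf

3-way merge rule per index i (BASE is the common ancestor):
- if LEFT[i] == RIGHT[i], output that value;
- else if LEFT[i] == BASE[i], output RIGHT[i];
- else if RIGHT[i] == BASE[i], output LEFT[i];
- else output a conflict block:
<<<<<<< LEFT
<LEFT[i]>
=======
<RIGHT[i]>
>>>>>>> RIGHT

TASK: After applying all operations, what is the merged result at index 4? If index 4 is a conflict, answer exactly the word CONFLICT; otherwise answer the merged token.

Answer: india

Derivation:
Final LEFT:  [hotel, echo, golf, foxtrot, india, juliet, kilo]
Final RIGHT: [bravo, hotel, india, foxtrot, india, charlie, delta]
i=0: BASE=golf L=hotel R=bravo all differ -> CONFLICT
i=1: L=echo, R=hotel=BASE -> take LEFT -> echo
i=2: L=golf, R=india=BASE -> take LEFT -> golf
i=3: L=foxtrot R=foxtrot -> agree -> foxtrot
i=4: L=india R=india -> agree -> india
i=5: BASE=bravo L=juliet R=charlie all differ -> CONFLICT
i=6: L=kilo=BASE, R=delta -> take RIGHT -> delta
Index 4 -> india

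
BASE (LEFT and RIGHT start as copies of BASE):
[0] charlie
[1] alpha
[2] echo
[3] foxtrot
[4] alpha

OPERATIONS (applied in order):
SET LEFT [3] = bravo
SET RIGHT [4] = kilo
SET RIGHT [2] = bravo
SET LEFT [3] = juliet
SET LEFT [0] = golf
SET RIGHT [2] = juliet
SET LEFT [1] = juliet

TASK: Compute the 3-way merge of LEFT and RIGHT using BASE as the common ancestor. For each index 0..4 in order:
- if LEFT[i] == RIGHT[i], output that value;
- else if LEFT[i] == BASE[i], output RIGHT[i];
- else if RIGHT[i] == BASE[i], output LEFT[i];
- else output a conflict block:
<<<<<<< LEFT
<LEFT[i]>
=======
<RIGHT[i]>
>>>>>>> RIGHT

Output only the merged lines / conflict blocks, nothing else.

Final LEFT:  [golf, juliet, echo, juliet, alpha]
Final RIGHT: [charlie, alpha, juliet, foxtrot, kilo]
i=0: L=golf, R=charlie=BASE -> take LEFT -> golf
i=1: L=juliet, R=alpha=BASE -> take LEFT -> juliet
i=2: L=echo=BASE, R=juliet -> take RIGHT -> juliet
i=3: L=juliet, R=foxtrot=BASE -> take LEFT -> juliet
i=4: L=alpha=BASE, R=kilo -> take RIGHT -> kilo

Answer: golf
juliet
juliet
juliet
kilo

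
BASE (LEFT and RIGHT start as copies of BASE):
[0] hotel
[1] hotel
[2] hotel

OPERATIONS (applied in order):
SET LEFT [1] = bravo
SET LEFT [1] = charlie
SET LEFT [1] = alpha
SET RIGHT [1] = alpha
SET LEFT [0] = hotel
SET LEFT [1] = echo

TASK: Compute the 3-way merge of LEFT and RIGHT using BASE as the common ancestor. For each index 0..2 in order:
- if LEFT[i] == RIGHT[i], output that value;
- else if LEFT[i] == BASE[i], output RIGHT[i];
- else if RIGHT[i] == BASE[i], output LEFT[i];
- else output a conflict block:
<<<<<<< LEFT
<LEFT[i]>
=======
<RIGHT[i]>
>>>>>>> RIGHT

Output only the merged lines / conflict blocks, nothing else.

Answer: hotel
<<<<<<< LEFT
echo
=======
alpha
>>>>>>> RIGHT
hotel

Derivation:
Final LEFT:  [hotel, echo, hotel]
Final RIGHT: [hotel, alpha, hotel]
i=0: L=hotel R=hotel -> agree -> hotel
i=1: BASE=hotel L=echo R=alpha all differ -> CONFLICT
i=2: L=hotel R=hotel -> agree -> hotel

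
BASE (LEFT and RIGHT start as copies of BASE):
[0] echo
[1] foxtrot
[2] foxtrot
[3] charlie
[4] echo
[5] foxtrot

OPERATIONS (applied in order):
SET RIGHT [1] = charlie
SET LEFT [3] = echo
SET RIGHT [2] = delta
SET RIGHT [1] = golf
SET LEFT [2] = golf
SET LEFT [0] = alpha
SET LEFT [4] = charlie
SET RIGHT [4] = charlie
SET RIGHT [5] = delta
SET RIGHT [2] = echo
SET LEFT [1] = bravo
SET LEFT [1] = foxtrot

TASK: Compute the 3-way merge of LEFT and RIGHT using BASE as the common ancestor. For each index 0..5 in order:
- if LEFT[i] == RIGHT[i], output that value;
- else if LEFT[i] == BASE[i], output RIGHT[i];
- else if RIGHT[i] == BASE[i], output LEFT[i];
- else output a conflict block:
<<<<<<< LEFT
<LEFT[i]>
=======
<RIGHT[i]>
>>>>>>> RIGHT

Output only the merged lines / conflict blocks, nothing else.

Final LEFT:  [alpha, foxtrot, golf, echo, charlie, foxtrot]
Final RIGHT: [echo, golf, echo, charlie, charlie, delta]
i=0: L=alpha, R=echo=BASE -> take LEFT -> alpha
i=1: L=foxtrot=BASE, R=golf -> take RIGHT -> golf
i=2: BASE=foxtrot L=golf R=echo all differ -> CONFLICT
i=3: L=echo, R=charlie=BASE -> take LEFT -> echo
i=4: L=charlie R=charlie -> agree -> charlie
i=5: L=foxtrot=BASE, R=delta -> take RIGHT -> delta

Answer: alpha
golf
<<<<<<< LEFT
golf
=======
echo
>>>>>>> RIGHT
echo
charlie
delta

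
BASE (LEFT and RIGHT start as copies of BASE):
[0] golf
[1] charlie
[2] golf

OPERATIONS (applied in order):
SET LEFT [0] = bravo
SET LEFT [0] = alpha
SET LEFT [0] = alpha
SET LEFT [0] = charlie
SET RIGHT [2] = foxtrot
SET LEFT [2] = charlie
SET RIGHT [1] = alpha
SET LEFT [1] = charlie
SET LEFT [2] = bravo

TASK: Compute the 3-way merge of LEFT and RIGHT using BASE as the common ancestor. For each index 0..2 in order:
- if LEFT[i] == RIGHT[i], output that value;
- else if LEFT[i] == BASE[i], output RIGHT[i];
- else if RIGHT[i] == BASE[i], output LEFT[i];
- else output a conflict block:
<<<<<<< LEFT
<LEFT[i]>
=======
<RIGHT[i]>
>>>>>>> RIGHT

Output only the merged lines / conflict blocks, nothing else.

Final LEFT:  [charlie, charlie, bravo]
Final RIGHT: [golf, alpha, foxtrot]
i=0: L=charlie, R=golf=BASE -> take LEFT -> charlie
i=1: L=charlie=BASE, R=alpha -> take RIGHT -> alpha
i=2: BASE=golf L=bravo R=foxtrot all differ -> CONFLICT

Answer: charlie
alpha
<<<<<<< LEFT
bravo
=======
foxtrot
>>>>>>> RIGHT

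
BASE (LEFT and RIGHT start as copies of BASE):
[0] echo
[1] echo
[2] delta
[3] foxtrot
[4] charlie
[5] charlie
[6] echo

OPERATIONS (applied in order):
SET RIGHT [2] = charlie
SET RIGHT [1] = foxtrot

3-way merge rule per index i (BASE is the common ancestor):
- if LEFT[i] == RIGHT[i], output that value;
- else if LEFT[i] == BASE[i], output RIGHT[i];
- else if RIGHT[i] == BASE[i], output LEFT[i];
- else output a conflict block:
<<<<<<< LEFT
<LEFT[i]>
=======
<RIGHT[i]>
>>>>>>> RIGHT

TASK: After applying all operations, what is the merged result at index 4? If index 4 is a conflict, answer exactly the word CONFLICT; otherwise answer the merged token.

Answer: charlie

Derivation:
Final LEFT:  [echo, echo, delta, foxtrot, charlie, charlie, echo]
Final RIGHT: [echo, foxtrot, charlie, foxtrot, charlie, charlie, echo]
i=0: L=echo R=echo -> agree -> echo
i=1: L=echo=BASE, R=foxtrot -> take RIGHT -> foxtrot
i=2: L=delta=BASE, R=charlie -> take RIGHT -> charlie
i=3: L=foxtrot R=foxtrot -> agree -> foxtrot
i=4: L=charlie R=charlie -> agree -> charlie
i=5: L=charlie R=charlie -> agree -> charlie
i=6: L=echo R=echo -> agree -> echo
Index 4 -> charlie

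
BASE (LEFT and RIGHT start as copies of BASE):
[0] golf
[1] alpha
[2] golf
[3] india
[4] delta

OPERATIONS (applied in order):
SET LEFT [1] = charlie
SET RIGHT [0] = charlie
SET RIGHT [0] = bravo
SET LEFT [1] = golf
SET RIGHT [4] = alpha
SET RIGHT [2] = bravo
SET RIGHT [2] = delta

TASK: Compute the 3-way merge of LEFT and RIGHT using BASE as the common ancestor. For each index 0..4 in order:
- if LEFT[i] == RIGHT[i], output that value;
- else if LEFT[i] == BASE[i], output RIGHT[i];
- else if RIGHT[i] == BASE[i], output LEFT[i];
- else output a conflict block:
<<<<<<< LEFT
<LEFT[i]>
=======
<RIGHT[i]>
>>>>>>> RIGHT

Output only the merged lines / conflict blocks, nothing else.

Final LEFT:  [golf, golf, golf, india, delta]
Final RIGHT: [bravo, alpha, delta, india, alpha]
i=0: L=golf=BASE, R=bravo -> take RIGHT -> bravo
i=1: L=golf, R=alpha=BASE -> take LEFT -> golf
i=2: L=golf=BASE, R=delta -> take RIGHT -> delta
i=3: L=india R=india -> agree -> india
i=4: L=delta=BASE, R=alpha -> take RIGHT -> alpha

Answer: bravo
golf
delta
india
alpha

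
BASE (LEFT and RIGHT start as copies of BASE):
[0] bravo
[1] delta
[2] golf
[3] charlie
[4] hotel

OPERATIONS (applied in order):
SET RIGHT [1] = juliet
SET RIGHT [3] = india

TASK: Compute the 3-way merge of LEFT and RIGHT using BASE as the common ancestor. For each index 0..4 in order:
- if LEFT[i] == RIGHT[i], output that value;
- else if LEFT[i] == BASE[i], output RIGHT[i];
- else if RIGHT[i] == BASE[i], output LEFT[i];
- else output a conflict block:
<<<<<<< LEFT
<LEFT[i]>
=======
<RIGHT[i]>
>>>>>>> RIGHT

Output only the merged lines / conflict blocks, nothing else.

Answer: bravo
juliet
golf
india
hotel

Derivation:
Final LEFT:  [bravo, delta, golf, charlie, hotel]
Final RIGHT: [bravo, juliet, golf, india, hotel]
i=0: L=bravo R=bravo -> agree -> bravo
i=1: L=delta=BASE, R=juliet -> take RIGHT -> juliet
i=2: L=golf R=golf -> agree -> golf
i=3: L=charlie=BASE, R=india -> take RIGHT -> india
i=4: L=hotel R=hotel -> agree -> hotel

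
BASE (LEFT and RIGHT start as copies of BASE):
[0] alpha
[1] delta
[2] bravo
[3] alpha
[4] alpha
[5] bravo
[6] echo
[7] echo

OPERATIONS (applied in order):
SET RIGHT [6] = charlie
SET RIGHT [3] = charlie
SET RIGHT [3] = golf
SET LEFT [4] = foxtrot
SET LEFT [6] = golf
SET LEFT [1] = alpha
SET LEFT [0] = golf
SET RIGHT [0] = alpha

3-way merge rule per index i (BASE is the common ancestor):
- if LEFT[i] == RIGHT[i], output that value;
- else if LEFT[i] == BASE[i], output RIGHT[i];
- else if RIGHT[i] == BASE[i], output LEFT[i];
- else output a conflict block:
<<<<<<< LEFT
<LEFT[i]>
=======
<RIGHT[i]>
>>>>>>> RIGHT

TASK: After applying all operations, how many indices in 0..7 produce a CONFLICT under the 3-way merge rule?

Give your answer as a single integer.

Answer: 1

Derivation:
Final LEFT:  [golf, alpha, bravo, alpha, foxtrot, bravo, golf, echo]
Final RIGHT: [alpha, delta, bravo, golf, alpha, bravo, charlie, echo]
i=0: L=golf, R=alpha=BASE -> take LEFT -> golf
i=1: L=alpha, R=delta=BASE -> take LEFT -> alpha
i=2: L=bravo R=bravo -> agree -> bravo
i=3: L=alpha=BASE, R=golf -> take RIGHT -> golf
i=4: L=foxtrot, R=alpha=BASE -> take LEFT -> foxtrot
i=5: L=bravo R=bravo -> agree -> bravo
i=6: BASE=echo L=golf R=charlie all differ -> CONFLICT
i=7: L=echo R=echo -> agree -> echo
Conflict count: 1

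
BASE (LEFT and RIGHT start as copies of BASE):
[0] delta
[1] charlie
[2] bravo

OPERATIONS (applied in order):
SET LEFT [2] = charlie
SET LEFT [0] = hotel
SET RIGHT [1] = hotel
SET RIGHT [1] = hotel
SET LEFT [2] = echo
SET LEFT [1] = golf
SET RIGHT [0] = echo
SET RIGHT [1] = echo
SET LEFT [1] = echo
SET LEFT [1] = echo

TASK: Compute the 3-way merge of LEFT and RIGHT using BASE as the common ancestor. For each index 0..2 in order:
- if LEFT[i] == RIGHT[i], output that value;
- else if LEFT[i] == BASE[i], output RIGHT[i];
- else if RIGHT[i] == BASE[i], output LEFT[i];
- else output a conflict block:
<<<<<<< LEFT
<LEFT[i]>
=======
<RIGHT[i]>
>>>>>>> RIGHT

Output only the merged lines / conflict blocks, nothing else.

Final LEFT:  [hotel, echo, echo]
Final RIGHT: [echo, echo, bravo]
i=0: BASE=delta L=hotel R=echo all differ -> CONFLICT
i=1: L=echo R=echo -> agree -> echo
i=2: L=echo, R=bravo=BASE -> take LEFT -> echo

Answer: <<<<<<< LEFT
hotel
=======
echo
>>>>>>> RIGHT
echo
echo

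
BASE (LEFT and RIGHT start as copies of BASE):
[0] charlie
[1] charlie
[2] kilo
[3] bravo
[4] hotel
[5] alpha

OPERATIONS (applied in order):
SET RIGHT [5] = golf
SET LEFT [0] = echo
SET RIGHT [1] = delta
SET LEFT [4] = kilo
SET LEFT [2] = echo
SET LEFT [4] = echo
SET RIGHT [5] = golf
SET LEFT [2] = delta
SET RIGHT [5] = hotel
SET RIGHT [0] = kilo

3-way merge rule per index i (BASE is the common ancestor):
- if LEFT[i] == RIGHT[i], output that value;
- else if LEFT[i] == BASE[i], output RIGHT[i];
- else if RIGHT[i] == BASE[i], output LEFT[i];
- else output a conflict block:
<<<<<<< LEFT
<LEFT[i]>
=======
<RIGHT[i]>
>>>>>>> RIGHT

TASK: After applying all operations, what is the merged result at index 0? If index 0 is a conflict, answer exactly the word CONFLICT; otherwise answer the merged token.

Final LEFT:  [echo, charlie, delta, bravo, echo, alpha]
Final RIGHT: [kilo, delta, kilo, bravo, hotel, hotel]
i=0: BASE=charlie L=echo R=kilo all differ -> CONFLICT
i=1: L=charlie=BASE, R=delta -> take RIGHT -> delta
i=2: L=delta, R=kilo=BASE -> take LEFT -> delta
i=3: L=bravo R=bravo -> agree -> bravo
i=4: L=echo, R=hotel=BASE -> take LEFT -> echo
i=5: L=alpha=BASE, R=hotel -> take RIGHT -> hotel
Index 0 -> CONFLICT

Answer: CONFLICT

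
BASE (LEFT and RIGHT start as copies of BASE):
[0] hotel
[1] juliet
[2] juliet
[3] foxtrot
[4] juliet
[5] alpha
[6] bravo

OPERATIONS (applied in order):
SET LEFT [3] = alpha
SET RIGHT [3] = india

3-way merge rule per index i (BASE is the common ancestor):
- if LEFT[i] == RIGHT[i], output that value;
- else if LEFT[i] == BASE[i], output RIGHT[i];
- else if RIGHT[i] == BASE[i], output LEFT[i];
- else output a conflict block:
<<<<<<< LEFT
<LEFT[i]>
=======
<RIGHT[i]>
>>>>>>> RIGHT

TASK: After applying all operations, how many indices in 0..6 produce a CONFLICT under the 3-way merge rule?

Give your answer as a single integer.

Final LEFT:  [hotel, juliet, juliet, alpha, juliet, alpha, bravo]
Final RIGHT: [hotel, juliet, juliet, india, juliet, alpha, bravo]
i=0: L=hotel R=hotel -> agree -> hotel
i=1: L=juliet R=juliet -> agree -> juliet
i=2: L=juliet R=juliet -> agree -> juliet
i=3: BASE=foxtrot L=alpha R=india all differ -> CONFLICT
i=4: L=juliet R=juliet -> agree -> juliet
i=5: L=alpha R=alpha -> agree -> alpha
i=6: L=bravo R=bravo -> agree -> bravo
Conflict count: 1

Answer: 1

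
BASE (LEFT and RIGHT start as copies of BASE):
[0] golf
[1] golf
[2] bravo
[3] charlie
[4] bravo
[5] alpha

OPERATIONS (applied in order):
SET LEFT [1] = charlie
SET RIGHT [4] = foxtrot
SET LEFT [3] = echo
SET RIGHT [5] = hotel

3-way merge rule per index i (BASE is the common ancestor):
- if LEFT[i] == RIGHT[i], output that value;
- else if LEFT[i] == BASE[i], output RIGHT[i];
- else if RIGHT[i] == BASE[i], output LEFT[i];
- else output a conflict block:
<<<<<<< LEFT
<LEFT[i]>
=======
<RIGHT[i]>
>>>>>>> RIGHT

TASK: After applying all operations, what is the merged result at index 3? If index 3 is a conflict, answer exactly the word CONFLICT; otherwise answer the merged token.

Answer: echo

Derivation:
Final LEFT:  [golf, charlie, bravo, echo, bravo, alpha]
Final RIGHT: [golf, golf, bravo, charlie, foxtrot, hotel]
i=0: L=golf R=golf -> agree -> golf
i=1: L=charlie, R=golf=BASE -> take LEFT -> charlie
i=2: L=bravo R=bravo -> agree -> bravo
i=3: L=echo, R=charlie=BASE -> take LEFT -> echo
i=4: L=bravo=BASE, R=foxtrot -> take RIGHT -> foxtrot
i=5: L=alpha=BASE, R=hotel -> take RIGHT -> hotel
Index 3 -> echo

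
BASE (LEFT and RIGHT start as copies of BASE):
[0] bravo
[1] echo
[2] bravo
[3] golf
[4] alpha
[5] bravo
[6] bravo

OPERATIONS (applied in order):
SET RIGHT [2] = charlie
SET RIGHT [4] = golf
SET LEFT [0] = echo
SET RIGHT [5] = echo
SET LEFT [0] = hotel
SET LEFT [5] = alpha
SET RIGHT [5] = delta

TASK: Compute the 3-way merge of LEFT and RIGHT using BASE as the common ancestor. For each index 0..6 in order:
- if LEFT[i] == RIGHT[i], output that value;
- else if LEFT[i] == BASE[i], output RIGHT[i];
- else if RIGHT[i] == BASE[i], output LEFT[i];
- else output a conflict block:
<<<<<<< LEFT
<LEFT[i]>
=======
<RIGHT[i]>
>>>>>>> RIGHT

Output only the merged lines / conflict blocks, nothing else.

Answer: hotel
echo
charlie
golf
golf
<<<<<<< LEFT
alpha
=======
delta
>>>>>>> RIGHT
bravo

Derivation:
Final LEFT:  [hotel, echo, bravo, golf, alpha, alpha, bravo]
Final RIGHT: [bravo, echo, charlie, golf, golf, delta, bravo]
i=0: L=hotel, R=bravo=BASE -> take LEFT -> hotel
i=1: L=echo R=echo -> agree -> echo
i=2: L=bravo=BASE, R=charlie -> take RIGHT -> charlie
i=3: L=golf R=golf -> agree -> golf
i=4: L=alpha=BASE, R=golf -> take RIGHT -> golf
i=5: BASE=bravo L=alpha R=delta all differ -> CONFLICT
i=6: L=bravo R=bravo -> agree -> bravo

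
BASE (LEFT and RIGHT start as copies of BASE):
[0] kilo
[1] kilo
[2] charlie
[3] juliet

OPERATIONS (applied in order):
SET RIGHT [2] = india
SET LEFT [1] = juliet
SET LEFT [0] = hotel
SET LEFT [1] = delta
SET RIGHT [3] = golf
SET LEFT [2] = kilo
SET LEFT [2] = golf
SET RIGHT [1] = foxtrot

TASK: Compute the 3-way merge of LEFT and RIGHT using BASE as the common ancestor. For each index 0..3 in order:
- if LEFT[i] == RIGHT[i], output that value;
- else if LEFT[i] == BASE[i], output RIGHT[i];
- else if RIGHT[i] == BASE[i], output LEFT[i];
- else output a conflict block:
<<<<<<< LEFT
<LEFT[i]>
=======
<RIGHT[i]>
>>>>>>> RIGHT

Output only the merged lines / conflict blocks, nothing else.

Final LEFT:  [hotel, delta, golf, juliet]
Final RIGHT: [kilo, foxtrot, india, golf]
i=0: L=hotel, R=kilo=BASE -> take LEFT -> hotel
i=1: BASE=kilo L=delta R=foxtrot all differ -> CONFLICT
i=2: BASE=charlie L=golf R=india all differ -> CONFLICT
i=3: L=juliet=BASE, R=golf -> take RIGHT -> golf

Answer: hotel
<<<<<<< LEFT
delta
=======
foxtrot
>>>>>>> RIGHT
<<<<<<< LEFT
golf
=======
india
>>>>>>> RIGHT
golf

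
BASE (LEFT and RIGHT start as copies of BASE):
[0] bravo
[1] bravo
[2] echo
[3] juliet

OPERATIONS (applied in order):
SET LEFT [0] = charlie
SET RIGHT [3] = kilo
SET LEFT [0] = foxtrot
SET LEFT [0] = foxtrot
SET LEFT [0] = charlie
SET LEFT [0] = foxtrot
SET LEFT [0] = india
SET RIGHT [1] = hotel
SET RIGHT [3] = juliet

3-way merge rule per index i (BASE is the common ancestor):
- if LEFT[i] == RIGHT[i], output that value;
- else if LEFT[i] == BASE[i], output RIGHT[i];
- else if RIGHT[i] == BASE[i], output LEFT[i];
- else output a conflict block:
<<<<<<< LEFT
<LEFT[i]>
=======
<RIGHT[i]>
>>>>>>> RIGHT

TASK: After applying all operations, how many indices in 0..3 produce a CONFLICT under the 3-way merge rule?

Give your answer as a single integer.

Answer: 0

Derivation:
Final LEFT:  [india, bravo, echo, juliet]
Final RIGHT: [bravo, hotel, echo, juliet]
i=0: L=india, R=bravo=BASE -> take LEFT -> india
i=1: L=bravo=BASE, R=hotel -> take RIGHT -> hotel
i=2: L=echo R=echo -> agree -> echo
i=3: L=juliet R=juliet -> agree -> juliet
Conflict count: 0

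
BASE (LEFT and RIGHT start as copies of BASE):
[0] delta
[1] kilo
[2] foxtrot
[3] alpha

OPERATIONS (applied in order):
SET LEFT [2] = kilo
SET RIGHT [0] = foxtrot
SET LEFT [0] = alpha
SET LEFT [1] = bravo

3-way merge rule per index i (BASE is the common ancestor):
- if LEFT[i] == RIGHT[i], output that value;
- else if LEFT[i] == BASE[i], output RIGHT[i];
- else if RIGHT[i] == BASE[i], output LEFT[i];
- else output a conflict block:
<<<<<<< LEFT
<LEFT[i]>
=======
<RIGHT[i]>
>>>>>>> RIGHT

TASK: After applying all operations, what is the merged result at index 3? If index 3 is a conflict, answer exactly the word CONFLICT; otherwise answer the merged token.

Answer: alpha

Derivation:
Final LEFT:  [alpha, bravo, kilo, alpha]
Final RIGHT: [foxtrot, kilo, foxtrot, alpha]
i=0: BASE=delta L=alpha R=foxtrot all differ -> CONFLICT
i=1: L=bravo, R=kilo=BASE -> take LEFT -> bravo
i=2: L=kilo, R=foxtrot=BASE -> take LEFT -> kilo
i=3: L=alpha R=alpha -> agree -> alpha
Index 3 -> alpha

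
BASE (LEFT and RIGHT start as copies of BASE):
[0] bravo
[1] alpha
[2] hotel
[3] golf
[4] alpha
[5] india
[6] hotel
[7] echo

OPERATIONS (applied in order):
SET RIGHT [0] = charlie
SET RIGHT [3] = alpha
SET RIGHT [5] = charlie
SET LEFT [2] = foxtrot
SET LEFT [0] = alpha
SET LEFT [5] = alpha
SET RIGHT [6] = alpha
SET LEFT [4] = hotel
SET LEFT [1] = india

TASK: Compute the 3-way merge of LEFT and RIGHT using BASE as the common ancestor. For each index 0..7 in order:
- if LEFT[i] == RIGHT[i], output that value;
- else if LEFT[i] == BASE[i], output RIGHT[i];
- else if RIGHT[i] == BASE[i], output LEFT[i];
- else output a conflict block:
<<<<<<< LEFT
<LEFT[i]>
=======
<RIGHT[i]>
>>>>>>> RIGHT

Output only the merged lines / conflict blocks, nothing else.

Answer: <<<<<<< LEFT
alpha
=======
charlie
>>>>>>> RIGHT
india
foxtrot
alpha
hotel
<<<<<<< LEFT
alpha
=======
charlie
>>>>>>> RIGHT
alpha
echo

Derivation:
Final LEFT:  [alpha, india, foxtrot, golf, hotel, alpha, hotel, echo]
Final RIGHT: [charlie, alpha, hotel, alpha, alpha, charlie, alpha, echo]
i=0: BASE=bravo L=alpha R=charlie all differ -> CONFLICT
i=1: L=india, R=alpha=BASE -> take LEFT -> india
i=2: L=foxtrot, R=hotel=BASE -> take LEFT -> foxtrot
i=3: L=golf=BASE, R=alpha -> take RIGHT -> alpha
i=4: L=hotel, R=alpha=BASE -> take LEFT -> hotel
i=5: BASE=india L=alpha R=charlie all differ -> CONFLICT
i=6: L=hotel=BASE, R=alpha -> take RIGHT -> alpha
i=7: L=echo R=echo -> agree -> echo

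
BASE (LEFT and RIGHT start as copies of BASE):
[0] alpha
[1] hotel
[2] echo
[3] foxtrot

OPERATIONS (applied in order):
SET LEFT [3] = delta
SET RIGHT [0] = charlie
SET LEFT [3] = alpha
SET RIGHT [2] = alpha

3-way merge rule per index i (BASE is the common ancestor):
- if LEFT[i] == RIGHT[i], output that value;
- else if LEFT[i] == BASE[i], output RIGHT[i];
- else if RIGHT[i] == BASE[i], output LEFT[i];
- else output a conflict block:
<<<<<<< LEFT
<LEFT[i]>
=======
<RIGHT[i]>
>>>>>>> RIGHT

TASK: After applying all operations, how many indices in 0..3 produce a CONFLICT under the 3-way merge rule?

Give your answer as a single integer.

Answer: 0

Derivation:
Final LEFT:  [alpha, hotel, echo, alpha]
Final RIGHT: [charlie, hotel, alpha, foxtrot]
i=0: L=alpha=BASE, R=charlie -> take RIGHT -> charlie
i=1: L=hotel R=hotel -> agree -> hotel
i=2: L=echo=BASE, R=alpha -> take RIGHT -> alpha
i=3: L=alpha, R=foxtrot=BASE -> take LEFT -> alpha
Conflict count: 0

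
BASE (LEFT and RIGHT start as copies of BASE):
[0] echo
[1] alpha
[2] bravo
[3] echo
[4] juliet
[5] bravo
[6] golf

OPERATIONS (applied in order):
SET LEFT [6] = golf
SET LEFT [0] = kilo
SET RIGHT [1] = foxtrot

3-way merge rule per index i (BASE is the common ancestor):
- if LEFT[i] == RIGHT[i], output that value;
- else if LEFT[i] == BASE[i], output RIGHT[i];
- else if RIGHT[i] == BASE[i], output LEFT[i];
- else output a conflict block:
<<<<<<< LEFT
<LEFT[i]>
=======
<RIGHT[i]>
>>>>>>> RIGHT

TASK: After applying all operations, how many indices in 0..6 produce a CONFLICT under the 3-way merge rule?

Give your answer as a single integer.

Final LEFT:  [kilo, alpha, bravo, echo, juliet, bravo, golf]
Final RIGHT: [echo, foxtrot, bravo, echo, juliet, bravo, golf]
i=0: L=kilo, R=echo=BASE -> take LEFT -> kilo
i=1: L=alpha=BASE, R=foxtrot -> take RIGHT -> foxtrot
i=2: L=bravo R=bravo -> agree -> bravo
i=3: L=echo R=echo -> agree -> echo
i=4: L=juliet R=juliet -> agree -> juliet
i=5: L=bravo R=bravo -> agree -> bravo
i=6: L=golf R=golf -> agree -> golf
Conflict count: 0

Answer: 0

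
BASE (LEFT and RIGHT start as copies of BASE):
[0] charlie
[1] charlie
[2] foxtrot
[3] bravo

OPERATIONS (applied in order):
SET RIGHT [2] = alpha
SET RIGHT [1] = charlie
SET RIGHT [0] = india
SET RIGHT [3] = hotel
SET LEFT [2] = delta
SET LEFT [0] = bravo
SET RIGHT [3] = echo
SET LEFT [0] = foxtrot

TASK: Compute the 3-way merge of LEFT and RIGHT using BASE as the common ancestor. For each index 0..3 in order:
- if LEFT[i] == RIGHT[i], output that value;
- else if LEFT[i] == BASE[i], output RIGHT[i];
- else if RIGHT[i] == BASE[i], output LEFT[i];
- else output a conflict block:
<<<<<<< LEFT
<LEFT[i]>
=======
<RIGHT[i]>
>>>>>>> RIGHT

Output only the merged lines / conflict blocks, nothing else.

Answer: <<<<<<< LEFT
foxtrot
=======
india
>>>>>>> RIGHT
charlie
<<<<<<< LEFT
delta
=======
alpha
>>>>>>> RIGHT
echo

Derivation:
Final LEFT:  [foxtrot, charlie, delta, bravo]
Final RIGHT: [india, charlie, alpha, echo]
i=0: BASE=charlie L=foxtrot R=india all differ -> CONFLICT
i=1: L=charlie R=charlie -> agree -> charlie
i=2: BASE=foxtrot L=delta R=alpha all differ -> CONFLICT
i=3: L=bravo=BASE, R=echo -> take RIGHT -> echo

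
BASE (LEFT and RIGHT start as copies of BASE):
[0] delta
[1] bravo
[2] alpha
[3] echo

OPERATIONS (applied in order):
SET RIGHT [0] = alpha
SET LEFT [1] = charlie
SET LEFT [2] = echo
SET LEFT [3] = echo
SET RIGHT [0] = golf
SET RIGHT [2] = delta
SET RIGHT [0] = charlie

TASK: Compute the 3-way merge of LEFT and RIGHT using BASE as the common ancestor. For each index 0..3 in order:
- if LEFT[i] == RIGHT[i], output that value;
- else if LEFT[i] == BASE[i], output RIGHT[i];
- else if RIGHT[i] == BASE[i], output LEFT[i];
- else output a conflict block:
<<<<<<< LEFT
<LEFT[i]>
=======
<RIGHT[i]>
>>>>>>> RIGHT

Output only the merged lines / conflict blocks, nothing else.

Answer: charlie
charlie
<<<<<<< LEFT
echo
=======
delta
>>>>>>> RIGHT
echo

Derivation:
Final LEFT:  [delta, charlie, echo, echo]
Final RIGHT: [charlie, bravo, delta, echo]
i=0: L=delta=BASE, R=charlie -> take RIGHT -> charlie
i=1: L=charlie, R=bravo=BASE -> take LEFT -> charlie
i=2: BASE=alpha L=echo R=delta all differ -> CONFLICT
i=3: L=echo R=echo -> agree -> echo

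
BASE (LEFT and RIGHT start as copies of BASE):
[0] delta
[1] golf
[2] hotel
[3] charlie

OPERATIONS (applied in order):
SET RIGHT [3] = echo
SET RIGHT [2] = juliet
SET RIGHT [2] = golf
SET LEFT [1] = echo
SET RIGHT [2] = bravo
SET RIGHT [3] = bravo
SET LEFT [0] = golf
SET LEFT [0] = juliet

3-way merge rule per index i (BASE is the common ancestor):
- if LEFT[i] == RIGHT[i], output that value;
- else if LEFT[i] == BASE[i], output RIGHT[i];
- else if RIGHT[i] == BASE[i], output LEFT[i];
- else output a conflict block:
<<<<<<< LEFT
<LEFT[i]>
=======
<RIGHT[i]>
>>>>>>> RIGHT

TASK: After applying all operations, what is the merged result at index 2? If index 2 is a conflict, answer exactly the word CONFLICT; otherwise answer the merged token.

Answer: bravo

Derivation:
Final LEFT:  [juliet, echo, hotel, charlie]
Final RIGHT: [delta, golf, bravo, bravo]
i=0: L=juliet, R=delta=BASE -> take LEFT -> juliet
i=1: L=echo, R=golf=BASE -> take LEFT -> echo
i=2: L=hotel=BASE, R=bravo -> take RIGHT -> bravo
i=3: L=charlie=BASE, R=bravo -> take RIGHT -> bravo
Index 2 -> bravo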